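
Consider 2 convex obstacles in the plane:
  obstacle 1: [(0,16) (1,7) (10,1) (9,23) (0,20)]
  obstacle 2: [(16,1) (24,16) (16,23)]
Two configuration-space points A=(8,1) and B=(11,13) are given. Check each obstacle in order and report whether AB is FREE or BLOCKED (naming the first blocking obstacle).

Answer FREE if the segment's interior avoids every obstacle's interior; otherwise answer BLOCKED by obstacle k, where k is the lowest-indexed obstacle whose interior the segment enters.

Obstacle 1 [(0,16) (1,7) (10,1) (9,23) (0,20)]:
  edge (0,16)–(1,7): clear
  edge (1,7)–(10,1): crosses AB
  edge (10,1)–(9,23): crosses AB
  edge (9,23)–(0,20): clear
  edge (0,20)–(0,16): clear
  → BLOCKED
Obstacle 2 [(16,1) (24,16) (16,23)]:
  edge (16,1)–(24,16): clear
  edge (24,16)–(16,23): clear
  edge (16,23)–(16,1): clear
  midpoint (19/2,7) outside
  → clear

BLOCKED by obstacle 1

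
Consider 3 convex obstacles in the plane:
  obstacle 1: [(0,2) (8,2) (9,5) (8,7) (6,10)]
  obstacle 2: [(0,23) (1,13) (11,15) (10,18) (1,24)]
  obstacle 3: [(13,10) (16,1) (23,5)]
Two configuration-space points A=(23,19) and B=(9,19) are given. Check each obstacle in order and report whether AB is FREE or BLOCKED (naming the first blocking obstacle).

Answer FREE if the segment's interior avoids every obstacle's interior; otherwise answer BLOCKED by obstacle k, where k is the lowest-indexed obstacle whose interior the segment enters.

Obstacle 1 [(0,2) (8,2) (9,5) (8,7) (6,10)]:
  edge (0,2)–(8,2): clear
  edge (8,2)–(9,5): clear
  edge (9,5)–(8,7): clear
  edge (8,7)–(6,10): clear
  edge (6,10)–(0,2): clear
  midpoint (16,19) outside
  → clear
Obstacle 2 [(0,23) (1,13) (11,15) (10,18) (1,24)]:
  edge (0,23)–(1,13): clear
  edge (1,13)–(11,15): clear
  edge (11,15)–(10,18): clear
  edge (10,18)–(1,24): clear
  edge (1,24)–(0,23): clear
  midpoint (16,19) outside
  → clear
Obstacle 3 [(13,10) (16,1) (23,5)]:
  edge (13,10)–(16,1): clear
  edge (16,1)–(23,5): clear
  edge (23,5)–(13,10): clear
  midpoint (16,19) outside
  → clear

FREE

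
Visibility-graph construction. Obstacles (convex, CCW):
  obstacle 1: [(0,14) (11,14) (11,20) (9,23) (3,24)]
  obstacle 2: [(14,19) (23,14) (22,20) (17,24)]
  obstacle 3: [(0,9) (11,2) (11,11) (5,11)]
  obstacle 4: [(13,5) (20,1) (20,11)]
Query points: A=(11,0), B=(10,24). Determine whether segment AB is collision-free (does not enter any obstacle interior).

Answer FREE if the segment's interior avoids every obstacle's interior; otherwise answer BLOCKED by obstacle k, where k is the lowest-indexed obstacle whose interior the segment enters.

Obstacle 1 [(0,14) (11,14) (11,20) (9,23) (3,24)]:
  edge (0,14)–(11,14): crosses AB
  edge (11,14)–(11,20): clear
  edge (11,20)–(9,23): crosses AB
  edge (9,23)–(3,24): clear
  edge (3,24)–(0,14): clear
  → BLOCKED
Obstacle 2 [(14,19) (23,14) (22,20) (17,24)]:
  edge (14,19)–(23,14): clear
  edge (23,14)–(22,20): clear
  edge (22,20)–(17,24): clear
  edge (17,24)–(14,19): clear
  midpoint (21/2,12) outside
  → clear
Obstacle 3 [(0,9) (11,2) (11,11) (5,11)]:
  edge (0,9)–(11,2): crosses AB
  edge (11,2)–(11,11): clear
  edge (11,11)–(5,11): crosses AB
  edge (5,11)–(0,9): clear
  → BLOCKED
Obstacle 4 [(13,5) (20,1) (20,11)]:
  edge (13,5)–(20,1): clear
  edge (20,1)–(20,11): clear
  edge (20,11)–(13,5): clear
  midpoint (21/2,12) outside
  → clear

BLOCKED by obstacle 1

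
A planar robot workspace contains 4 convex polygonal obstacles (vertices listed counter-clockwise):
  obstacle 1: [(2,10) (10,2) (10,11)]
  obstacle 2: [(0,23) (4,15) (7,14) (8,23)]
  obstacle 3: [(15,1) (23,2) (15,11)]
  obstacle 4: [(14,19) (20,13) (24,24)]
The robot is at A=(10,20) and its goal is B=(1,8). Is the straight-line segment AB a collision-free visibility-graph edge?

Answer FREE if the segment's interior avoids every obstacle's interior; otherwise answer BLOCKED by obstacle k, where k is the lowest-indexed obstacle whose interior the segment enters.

BLOCKED by obstacle 1

Obstacle 1 [(2,10) (10,2) (10,11)]:
  edge (2,10)–(10,2): crosses AB
  edge (10,2)–(10,11): clear
  edge (10,11)–(2,10): crosses AB
  → BLOCKED
Obstacle 2 [(0,23) (4,15) (7,14) (8,23)]:
  edge (0,23)–(4,15): clear
  edge (4,15)–(7,14): crosses AB
  edge (7,14)–(8,23): crosses AB
  edge (8,23)–(0,23): clear
  → BLOCKED
Obstacle 3 [(15,1) (23,2) (15,11)]:
  edge (15,1)–(23,2): clear
  edge (23,2)–(15,11): clear
  edge (15,11)–(15,1): clear
  midpoint (11/2,14) outside
  → clear
Obstacle 4 [(14,19) (20,13) (24,24)]:
  edge (14,19)–(20,13): clear
  edge (20,13)–(24,24): clear
  edge (24,24)–(14,19): clear
  midpoint (11/2,14) outside
  → clear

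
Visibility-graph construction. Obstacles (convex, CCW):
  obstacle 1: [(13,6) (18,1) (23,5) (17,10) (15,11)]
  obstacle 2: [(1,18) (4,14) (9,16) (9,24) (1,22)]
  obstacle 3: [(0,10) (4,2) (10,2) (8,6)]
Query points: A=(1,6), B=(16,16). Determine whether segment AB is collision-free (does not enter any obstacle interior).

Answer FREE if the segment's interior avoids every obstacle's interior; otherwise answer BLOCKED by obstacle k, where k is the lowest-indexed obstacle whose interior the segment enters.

Obstacle 1 [(13,6) (18,1) (23,5) (17,10) (15,11)]:
  edge (13,6)–(18,1): clear
  edge (18,1)–(23,5): clear
  edge (23,5)–(17,10): clear
  edge (17,10)–(15,11): clear
  edge (15,11)–(13,6): clear
  midpoint (17/2,11) outside
  → clear
Obstacle 2 [(1,18) (4,14) (9,16) (9,24) (1,22)]:
  edge (1,18)–(4,14): clear
  edge (4,14)–(9,16): clear
  edge (9,16)–(9,24): clear
  edge (9,24)–(1,22): clear
  edge (1,22)–(1,18): clear
  midpoint (17/2,11) outside
  → clear
Obstacle 3 [(0,10) (4,2) (10,2) (8,6)]:
  edge (0,10)–(4,2): crosses AB
  edge (4,2)–(10,2): clear
  edge (10,2)–(8,6): clear
  edge (8,6)–(0,10): crosses AB
  → BLOCKED

BLOCKED by obstacle 3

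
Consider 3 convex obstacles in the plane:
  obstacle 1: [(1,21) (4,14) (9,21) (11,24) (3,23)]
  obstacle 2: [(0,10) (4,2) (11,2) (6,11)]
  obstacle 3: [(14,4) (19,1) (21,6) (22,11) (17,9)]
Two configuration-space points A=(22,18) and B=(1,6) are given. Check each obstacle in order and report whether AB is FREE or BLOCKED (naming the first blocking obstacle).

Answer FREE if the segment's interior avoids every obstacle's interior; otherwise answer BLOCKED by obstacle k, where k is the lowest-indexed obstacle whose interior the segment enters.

Obstacle 1 [(1,21) (4,14) (9,21) (11,24) (3,23)]:
  edge (1,21)–(4,14): clear
  edge (4,14)–(9,21): clear
  edge (9,21)–(11,24): clear
  edge (11,24)–(3,23): clear
  edge (3,23)–(1,21): clear
  midpoint (23/2,12) outside
  → clear
Obstacle 2 [(0,10) (4,2) (11,2) (6,11)]:
  edge (0,10)–(4,2): crosses AB
  edge (4,2)–(11,2): clear
  edge (11,2)–(6,11): crosses AB
  edge (6,11)–(0,10): clear
  → BLOCKED
Obstacle 3 [(14,4) (19,1) (21,6) (22,11) (17,9)]:
  edge (14,4)–(19,1): clear
  edge (19,1)–(21,6): clear
  edge (21,6)–(22,11): clear
  edge (22,11)–(17,9): clear
  edge (17,9)–(14,4): clear
  midpoint (23/2,12) outside
  → clear

BLOCKED by obstacle 2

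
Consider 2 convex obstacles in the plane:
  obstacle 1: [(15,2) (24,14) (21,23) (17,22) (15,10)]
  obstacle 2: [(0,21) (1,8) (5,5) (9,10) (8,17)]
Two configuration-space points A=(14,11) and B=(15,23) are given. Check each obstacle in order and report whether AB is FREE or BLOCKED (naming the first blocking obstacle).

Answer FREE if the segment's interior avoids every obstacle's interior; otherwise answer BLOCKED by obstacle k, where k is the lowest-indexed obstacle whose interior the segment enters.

Obstacle 1 [(15,2) (24,14) (21,23) (17,22) (15,10)]:
  edge (15,2)–(24,14): clear
  edge (24,14)–(21,23): clear
  edge (21,23)–(17,22): clear
  edge (17,22)–(15,10): clear
  edge (15,10)–(15,2): clear
  midpoint (29/2,17) outside
  → clear
Obstacle 2 [(0,21) (1,8) (5,5) (9,10) (8,17)]:
  edge (0,21)–(1,8): clear
  edge (1,8)–(5,5): clear
  edge (5,5)–(9,10): clear
  edge (9,10)–(8,17): clear
  edge (8,17)–(0,21): clear
  midpoint (29/2,17) outside
  → clear

FREE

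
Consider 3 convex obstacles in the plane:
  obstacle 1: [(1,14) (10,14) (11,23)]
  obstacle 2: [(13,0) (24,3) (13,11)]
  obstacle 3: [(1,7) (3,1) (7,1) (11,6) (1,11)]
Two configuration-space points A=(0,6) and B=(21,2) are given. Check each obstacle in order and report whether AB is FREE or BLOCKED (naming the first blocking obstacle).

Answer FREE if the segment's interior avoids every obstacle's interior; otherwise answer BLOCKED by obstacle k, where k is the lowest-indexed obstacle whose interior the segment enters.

BLOCKED by obstacle 2

Obstacle 1 [(1,14) (10,14) (11,23)]:
  edge (1,14)–(10,14): clear
  edge (10,14)–(11,23): clear
  edge (11,23)–(1,14): clear
  midpoint (21/2,4) outside
  → clear
Obstacle 2 [(13,0) (24,3) (13,11)]:
  edge (13,0)–(24,3): crosses AB
  edge (24,3)–(13,11): clear
  edge (13,11)–(13,0): crosses AB
  → BLOCKED
Obstacle 3 [(1,7) (3,1) (7,1) (11,6) (1,11)]:
  edge (1,7)–(3,1): crosses AB
  edge (3,1)–(7,1): clear
  edge (7,1)–(11,6): crosses AB
  edge (11,6)–(1,11): clear
  edge (1,11)–(1,7): clear
  → BLOCKED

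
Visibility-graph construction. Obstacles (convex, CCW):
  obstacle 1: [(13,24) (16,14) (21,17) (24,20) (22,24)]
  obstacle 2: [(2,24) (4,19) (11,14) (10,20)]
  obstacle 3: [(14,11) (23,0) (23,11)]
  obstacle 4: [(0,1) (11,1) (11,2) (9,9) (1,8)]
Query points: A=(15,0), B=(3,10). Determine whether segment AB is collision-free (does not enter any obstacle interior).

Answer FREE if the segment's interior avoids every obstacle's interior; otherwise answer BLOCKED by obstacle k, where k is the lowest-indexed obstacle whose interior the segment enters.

BLOCKED by obstacle 4

Obstacle 1 [(13,24) (16,14) (21,17) (24,20) (22,24)]:
  edge (13,24)–(16,14): clear
  edge (16,14)–(21,17): clear
  edge (21,17)–(24,20): clear
  edge (24,20)–(22,24): clear
  edge (22,24)–(13,24): clear
  midpoint (9,5) outside
  → clear
Obstacle 2 [(2,24) (4,19) (11,14) (10,20)]:
  edge (2,24)–(4,19): clear
  edge (4,19)–(11,14): clear
  edge (11,14)–(10,20): clear
  edge (10,20)–(2,24): clear
  midpoint (9,5) outside
  → clear
Obstacle 3 [(14,11) (23,0) (23,11)]:
  edge (14,11)–(23,0): clear
  edge (23,0)–(23,11): clear
  edge (23,11)–(14,11): clear
  midpoint (9,5) outside
  → clear
Obstacle 4 [(0,1) (11,1) (11,2) (9,9) (1,8)]:
  edge (0,1)–(11,1): clear
  edge (11,1)–(11,2): clear
  edge (11,2)–(9,9): crosses AB
  edge (9,9)–(1,8): crosses AB
  edge (1,8)–(0,1): clear
  → BLOCKED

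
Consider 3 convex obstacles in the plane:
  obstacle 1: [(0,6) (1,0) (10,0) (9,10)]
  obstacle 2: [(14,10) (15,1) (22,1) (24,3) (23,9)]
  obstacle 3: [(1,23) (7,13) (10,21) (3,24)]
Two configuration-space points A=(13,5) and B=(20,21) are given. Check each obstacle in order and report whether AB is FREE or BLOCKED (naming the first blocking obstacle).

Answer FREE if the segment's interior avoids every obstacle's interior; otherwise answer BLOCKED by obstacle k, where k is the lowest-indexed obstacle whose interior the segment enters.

Obstacle 1 [(0,6) (1,0) (10,0) (9,10)]:
  edge (0,6)–(1,0): clear
  edge (1,0)–(10,0): clear
  edge (10,0)–(9,10): clear
  edge (9,10)–(0,6): clear
  midpoint (33/2,13) outside
  → clear
Obstacle 2 [(14,10) (15,1) (22,1) (24,3) (23,9)]:
  edge (14,10)–(15,1): crosses AB
  edge (15,1)–(22,1): clear
  edge (22,1)–(24,3): clear
  edge (24,3)–(23,9): clear
  edge (23,9)–(14,10): crosses AB
  → BLOCKED
Obstacle 3 [(1,23) (7,13) (10,21) (3,24)]:
  edge (1,23)–(7,13): clear
  edge (7,13)–(10,21): clear
  edge (10,21)–(3,24): clear
  edge (3,24)–(1,23): clear
  midpoint (33/2,13) outside
  → clear

BLOCKED by obstacle 2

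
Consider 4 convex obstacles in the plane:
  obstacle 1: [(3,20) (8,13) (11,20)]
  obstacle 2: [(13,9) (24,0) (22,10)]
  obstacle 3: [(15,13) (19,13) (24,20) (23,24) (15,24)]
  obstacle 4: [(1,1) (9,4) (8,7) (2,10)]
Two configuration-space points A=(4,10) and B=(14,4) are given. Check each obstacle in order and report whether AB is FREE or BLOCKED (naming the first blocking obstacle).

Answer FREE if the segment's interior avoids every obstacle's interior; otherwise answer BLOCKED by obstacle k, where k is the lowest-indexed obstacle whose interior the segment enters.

FREE

Obstacle 1 [(3,20) (8,13) (11,20)]:
  edge (3,20)–(8,13): clear
  edge (8,13)–(11,20): clear
  edge (11,20)–(3,20): clear
  midpoint (9,7) outside
  → clear
Obstacle 2 [(13,9) (24,0) (22,10)]:
  edge (13,9)–(24,0): clear
  edge (24,0)–(22,10): clear
  edge (22,10)–(13,9): clear
  midpoint (9,7) outside
  → clear
Obstacle 3 [(15,13) (19,13) (24,20) (23,24) (15,24)]:
  edge (15,13)–(19,13): clear
  edge (19,13)–(24,20): clear
  edge (24,20)–(23,24): clear
  edge (23,24)–(15,24): clear
  edge (15,24)–(15,13): clear
  midpoint (9,7) outside
  → clear
Obstacle 4 [(1,1) (9,4) (8,7) (2,10)]:
  edge (1,1)–(9,4): clear
  edge (9,4)–(8,7): clear
  edge (8,7)–(2,10): clear
  edge (2,10)–(1,1): clear
  midpoint (9,7) outside
  → clear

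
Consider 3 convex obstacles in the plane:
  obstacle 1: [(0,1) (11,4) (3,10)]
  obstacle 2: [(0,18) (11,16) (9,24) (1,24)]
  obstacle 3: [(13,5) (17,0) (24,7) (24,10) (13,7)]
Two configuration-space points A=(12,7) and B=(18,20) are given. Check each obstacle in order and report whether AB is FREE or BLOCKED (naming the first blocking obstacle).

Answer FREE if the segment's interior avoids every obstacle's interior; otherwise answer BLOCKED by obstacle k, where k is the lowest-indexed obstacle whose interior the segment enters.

Obstacle 1 [(0,1) (11,4) (3,10)]:
  edge (0,1)–(11,4): clear
  edge (11,4)–(3,10): clear
  edge (3,10)–(0,1): clear
  midpoint (15,27/2) outside
  → clear
Obstacle 2 [(0,18) (11,16) (9,24) (1,24)]:
  edge (0,18)–(11,16): clear
  edge (11,16)–(9,24): clear
  edge (9,24)–(1,24): clear
  edge (1,24)–(0,18): clear
  midpoint (15,27/2) outside
  → clear
Obstacle 3 [(13,5) (17,0) (24,7) (24,10) (13,7)]:
  edge (13,5)–(17,0): clear
  edge (17,0)–(24,7): clear
  edge (24,7)–(24,10): clear
  edge (24,10)–(13,7): clear
  edge (13,7)–(13,5): clear
  midpoint (15,27/2) outside
  → clear

FREE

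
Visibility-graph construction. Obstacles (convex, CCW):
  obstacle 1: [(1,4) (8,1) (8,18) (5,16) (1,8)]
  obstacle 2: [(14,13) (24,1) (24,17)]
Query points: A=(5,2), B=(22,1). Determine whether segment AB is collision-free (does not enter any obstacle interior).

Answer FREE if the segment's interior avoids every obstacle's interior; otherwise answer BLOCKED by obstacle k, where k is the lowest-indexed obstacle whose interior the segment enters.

Obstacle 1 [(1,4) (8,1) (8,18) (5,16) (1,8)]:
  edge (1,4)–(8,1): crosses AB
  edge (8,1)–(8,18): crosses AB
  edge (8,18)–(5,16): clear
  edge (5,16)–(1,8): clear
  edge (1,8)–(1,4): clear
  → BLOCKED
Obstacle 2 [(14,13) (24,1) (24,17)]:
  edge (14,13)–(24,1): clear
  edge (24,1)–(24,17): clear
  edge (24,17)–(14,13): clear
  midpoint (27/2,3/2) outside
  → clear

BLOCKED by obstacle 1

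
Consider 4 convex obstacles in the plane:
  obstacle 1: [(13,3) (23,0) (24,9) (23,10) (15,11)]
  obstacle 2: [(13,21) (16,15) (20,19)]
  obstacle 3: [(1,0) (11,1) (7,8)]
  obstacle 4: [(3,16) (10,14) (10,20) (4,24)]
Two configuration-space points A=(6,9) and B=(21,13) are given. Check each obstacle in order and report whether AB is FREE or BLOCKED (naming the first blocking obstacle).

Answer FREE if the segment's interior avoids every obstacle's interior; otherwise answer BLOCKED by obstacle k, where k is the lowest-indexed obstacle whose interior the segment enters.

FREE

Obstacle 1 [(13,3) (23,0) (24,9) (23,10) (15,11)]:
  edge (13,3)–(23,0): clear
  edge (23,0)–(24,9): clear
  edge (24,9)–(23,10): clear
  edge (23,10)–(15,11): clear
  edge (15,11)–(13,3): clear
  midpoint (27/2,11) outside
  → clear
Obstacle 2 [(13,21) (16,15) (20,19)]:
  edge (13,21)–(16,15): clear
  edge (16,15)–(20,19): clear
  edge (20,19)–(13,21): clear
  midpoint (27/2,11) outside
  → clear
Obstacle 3 [(1,0) (11,1) (7,8)]:
  edge (1,0)–(11,1): clear
  edge (11,1)–(7,8): clear
  edge (7,8)–(1,0): clear
  midpoint (27/2,11) outside
  → clear
Obstacle 4 [(3,16) (10,14) (10,20) (4,24)]:
  edge (3,16)–(10,14): clear
  edge (10,14)–(10,20): clear
  edge (10,20)–(4,24): clear
  edge (4,24)–(3,16): clear
  midpoint (27/2,11) outside
  → clear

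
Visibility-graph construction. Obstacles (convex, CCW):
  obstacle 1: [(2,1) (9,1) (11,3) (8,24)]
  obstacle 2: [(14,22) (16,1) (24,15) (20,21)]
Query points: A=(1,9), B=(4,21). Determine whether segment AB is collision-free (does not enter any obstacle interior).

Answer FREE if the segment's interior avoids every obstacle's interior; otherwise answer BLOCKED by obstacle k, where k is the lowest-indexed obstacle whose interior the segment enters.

Obstacle 1 [(2,1) (9,1) (11,3) (8,24)]:
  edge (2,1)–(9,1): clear
  edge (9,1)–(11,3): clear
  edge (11,3)–(8,24): clear
  edge (8,24)–(2,1): clear
  midpoint (5/2,15) outside
  → clear
Obstacle 2 [(14,22) (16,1) (24,15) (20,21)]:
  edge (14,22)–(16,1): clear
  edge (16,1)–(24,15): clear
  edge (24,15)–(20,21): clear
  edge (20,21)–(14,22): clear
  midpoint (5/2,15) outside
  → clear

FREE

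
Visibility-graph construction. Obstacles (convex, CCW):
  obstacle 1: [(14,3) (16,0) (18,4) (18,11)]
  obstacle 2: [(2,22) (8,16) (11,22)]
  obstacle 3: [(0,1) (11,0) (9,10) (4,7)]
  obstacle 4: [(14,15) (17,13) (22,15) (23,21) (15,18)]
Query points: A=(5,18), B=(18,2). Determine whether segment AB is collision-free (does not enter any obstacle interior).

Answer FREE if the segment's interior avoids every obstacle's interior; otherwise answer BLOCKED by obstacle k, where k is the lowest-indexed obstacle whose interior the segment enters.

Obstacle 1 [(14,3) (16,0) (18,4) (18,11)]:
  edge (14,3)–(16,0): clear
  edge (16,0)–(18,4): crosses AB
  edge (18,4)–(18,11): clear
  edge (18,11)–(14,3): crosses AB
  → BLOCKED
Obstacle 2 [(2,22) (8,16) (11,22)]:
  edge (2,22)–(8,16): clear
  edge (8,16)–(11,22): clear
  edge (11,22)–(2,22): clear
  midpoint (23/2,10) outside
  → clear
Obstacle 3 [(0,1) (11,0) (9,10) (4,7)]:
  edge (0,1)–(11,0): clear
  edge (11,0)–(9,10): clear
  edge (9,10)–(4,7): clear
  edge (4,7)–(0,1): clear
  midpoint (23/2,10) outside
  → clear
Obstacle 4 [(14,15) (17,13) (22,15) (23,21) (15,18)]:
  edge (14,15)–(17,13): clear
  edge (17,13)–(22,15): clear
  edge (22,15)–(23,21): clear
  edge (23,21)–(15,18): clear
  edge (15,18)–(14,15): clear
  midpoint (23/2,10) outside
  → clear

BLOCKED by obstacle 1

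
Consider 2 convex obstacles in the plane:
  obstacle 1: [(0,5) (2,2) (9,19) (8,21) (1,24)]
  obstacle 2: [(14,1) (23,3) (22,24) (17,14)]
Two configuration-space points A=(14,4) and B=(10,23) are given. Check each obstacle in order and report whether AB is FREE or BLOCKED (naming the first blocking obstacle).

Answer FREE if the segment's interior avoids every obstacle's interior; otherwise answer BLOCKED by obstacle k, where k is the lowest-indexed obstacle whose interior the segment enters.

Obstacle 1 [(0,5) (2,2) (9,19) (8,21) (1,24)]:
  edge (0,5)–(2,2): clear
  edge (2,2)–(9,19): clear
  edge (9,19)–(8,21): clear
  edge (8,21)–(1,24): clear
  edge (1,24)–(0,5): clear
  midpoint (12,27/2) outside
  → clear
Obstacle 2 [(14,1) (23,3) (22,24) (17,14)]:
  edge (14,1)–(23,3): clear
  edge (23,3)–(22,24): clear
  edge (22,24)–(17,14): clear
  edge (17,14)–(14,1): clear
  midpoint (12,27/2) outside
  → clear

FREE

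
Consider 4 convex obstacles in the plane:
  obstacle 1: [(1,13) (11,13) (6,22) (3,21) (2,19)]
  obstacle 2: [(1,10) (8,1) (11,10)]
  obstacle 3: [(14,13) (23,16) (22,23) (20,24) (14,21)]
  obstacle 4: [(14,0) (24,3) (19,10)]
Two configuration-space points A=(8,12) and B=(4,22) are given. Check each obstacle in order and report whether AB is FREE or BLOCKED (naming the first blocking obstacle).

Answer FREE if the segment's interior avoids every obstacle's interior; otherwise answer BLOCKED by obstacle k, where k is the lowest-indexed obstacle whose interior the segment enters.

Obstacle 1 [(1,13) (11,13) (6,22) (3,21) (2,19)]:
  edge (1,13)–(11,13): crosses AB
  edge (11,13)–(6,22): clear
  edge (6,22)–(3,21): crosses AB
  edge (3,21)–(2,19): clear
  edge (2,19)–(1,13): clear
  → BLOCKED
Obstacle 2 [(1,10) (8,1) (11,10)]:
  edge (1,10)–(8,1): clear
  edge (8,1)–(11,10): clear
  edge (11,10)–(1,10): clear
  midpoint (6,17) outside
  → clear
Obstacle 3 [(14,13) (23,16) (22,23) (20,24) (14,21)]:
  edge (14,13)–(23,16): clear
  edge (23,16)–(22,23): clear
  edge (22,23)–(20,24): clear
  edge (20,24)–(14,21): clear
  edge (14,21)–(14,13): clear
  midpoint (6,17) outside
  → clear
Obstacle 4 [(14,0) (24,3) (19,10)]:
  edge (14,0)–(24,3): clear
  edge (24,3)–(19,10): clear
  edge (19,10)–(14,0): clear
  midpoint (6,17) outside
  → clear

BLOCKED by obstacle 1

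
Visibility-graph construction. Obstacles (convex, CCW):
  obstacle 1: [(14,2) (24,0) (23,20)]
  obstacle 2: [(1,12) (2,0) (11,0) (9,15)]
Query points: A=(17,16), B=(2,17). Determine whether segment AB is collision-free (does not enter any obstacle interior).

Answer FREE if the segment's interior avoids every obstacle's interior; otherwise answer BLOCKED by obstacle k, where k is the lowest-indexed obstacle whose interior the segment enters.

Obstacle 1 [(14,2) (24,0) (23,20)]:
  edge (14,2)–(24,0): clear
  edge (24,0)–(23,20): clear
  edge (23,20)–(14,2): clear
  midpoint (19/2,33/2) outside
  → clear
Obstacle 2 [(1,12) (2,0) (11,0) (9,15)]:
  edge (1,12)–(2,0): clear
  edge (2,0)–(11,0): clear
  edge (11,0)–(9,15): clear
  edge (9,15)–(1,12): clear
  midpoint (19/2,33/2) outside
  → clear

FREE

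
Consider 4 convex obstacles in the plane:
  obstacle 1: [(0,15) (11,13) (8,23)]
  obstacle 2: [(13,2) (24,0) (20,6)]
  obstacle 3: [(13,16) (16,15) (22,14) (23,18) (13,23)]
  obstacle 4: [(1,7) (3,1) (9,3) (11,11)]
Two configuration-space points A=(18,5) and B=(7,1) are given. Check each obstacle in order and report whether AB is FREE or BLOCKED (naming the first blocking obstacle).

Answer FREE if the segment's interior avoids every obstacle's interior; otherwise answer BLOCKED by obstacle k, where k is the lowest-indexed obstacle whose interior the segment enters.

FREE

Obstacle 1 [(0,15) (11,13) (8,23)]:
  edge (0,15)–(11,13): clear
  edge (11,13)–(8,23): clear
  edge (8,23)–(0,15): clear
  midpoint (25/2,3) outside
  → clear
Obstacle 2 [(13,2) (24,0) (20,6)]:
  edge (13,2)–(24,0): clear
  edge (24,0)–(20,6): clear
  edge (20,6)–(13,2): clear
  midpoint (25/2,3) outside
  → clear
Obstacle 3 [(13,16) (16,15) (22,14) (23,18) (13,23)]:
  edge (13,16)–(16,15): clear
  edge (16,15)–(22,14): clear
  edge (22,14)–(23,18): clear
  edge (23,18)–(13,23): clear
  edge (13,23)–(13,16): clear
  midpoint (25/2,3) outside
  → clear
Obstacle 4 [(1,7) (3,1) (9,3) (11,11)]:
  edge (1,7)–(3,1): clear
  edge (3,1)–(9,3): clear
  edge (9,3)–(11,11): clear
  edge (11,11)–(1,7): clear
  midpoint (25/2,3) outside
  → clear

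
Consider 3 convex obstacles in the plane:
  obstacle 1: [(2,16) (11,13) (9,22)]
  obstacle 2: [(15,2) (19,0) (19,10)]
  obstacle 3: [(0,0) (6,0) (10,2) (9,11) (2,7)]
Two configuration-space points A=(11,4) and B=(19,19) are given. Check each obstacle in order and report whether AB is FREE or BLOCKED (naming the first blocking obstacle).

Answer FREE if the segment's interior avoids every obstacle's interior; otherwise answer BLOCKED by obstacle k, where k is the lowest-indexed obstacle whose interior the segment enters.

FREE

Obstacle 1 [(2,16) (11,13) (9,22)]:
  edge (2,16)–(11,13): clear
  edge (11,13)–(9,22): clear
  edge (9,22)–(2,16): clear
  midpoint (15,23/2) outside
  → clear
Obstacle 2 [(15,2) (19,0) (19,10)]:
  edge (15,2)–(19,0): clear
  edge (19,0)–(19,10): clear
  edge (19,10)–(15,2): clear
  midpoint (15,23/2) outside
  → clear
Obstacle 3 [(0,0) (6,0) (10,2) (9,11) (2,7)]:
  edge (0,0)–(6,0): clear
  edge (6,0)–(10,2): clear
  edge (10,2)–(9,11): clear
  edge (9,11)–(2,7): clear
  edge (2,7)–(0,0): clear
  midpoint (15,23/2) outside
  → clear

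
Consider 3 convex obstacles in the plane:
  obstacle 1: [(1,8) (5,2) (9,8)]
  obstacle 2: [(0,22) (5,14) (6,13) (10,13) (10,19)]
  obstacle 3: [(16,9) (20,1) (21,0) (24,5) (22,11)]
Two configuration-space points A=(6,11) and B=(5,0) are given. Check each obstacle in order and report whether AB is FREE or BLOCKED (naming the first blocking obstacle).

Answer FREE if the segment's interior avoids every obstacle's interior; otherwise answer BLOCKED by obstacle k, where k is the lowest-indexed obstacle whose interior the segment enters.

Obstacle 1 [(1,8) (5,2) (9,8)]:
  edge (1,8)–(5,2): clear
  edge (5,2)–(9,8): crosses AB
  edge (9,8)–(1,8): crosses AB
  → BLOCKED
Obstacle 2 [(0,22) (5,14) (6,13) (10,13) (10,19)]:
  edge (0,22)–(5,14): clear
  edge (5,14)–(6,13): clear
  edge (6,13)–(10,13): clear
  edge (10,13)–(10,19): clear
  edge (10,19)–(0,22): clear
  midpoint (11/2,11/2) outside
  → clear
Obstacle 3 [(16,9) (20,1) (21,0) (24,5) (22,11)]:
  edge (16,9)–(20,1): clear
  edge (20,1)–(21,0): clear
  edge (21,0)–(24,5): clear
  edge (24,5)–(22,11): clear
  edge (22,11)–(16,9): clear
  midpoint (11/2,11/2) outside
  → clear

BLOCKED by obstacle 1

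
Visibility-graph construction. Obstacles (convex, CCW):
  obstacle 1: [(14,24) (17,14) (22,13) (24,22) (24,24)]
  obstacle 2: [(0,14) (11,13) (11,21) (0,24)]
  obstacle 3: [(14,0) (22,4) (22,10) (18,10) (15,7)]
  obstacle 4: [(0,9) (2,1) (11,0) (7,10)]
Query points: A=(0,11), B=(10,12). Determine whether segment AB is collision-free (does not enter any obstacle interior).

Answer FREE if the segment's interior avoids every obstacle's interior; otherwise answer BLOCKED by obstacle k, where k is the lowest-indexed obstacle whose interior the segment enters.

Obstacle 1 [(14,24) (17,14) (22,13) (24,22) (24,24)]:
  edge (14,24)–(17,14): clear
  edge (17,14)–(22,13): clear
  edge (22,13)–(24,22): clear
  edge (24,22)–(24,24): clear
  edge (24,24)–(14,24): clear
  midpoint (5,23/2) outside
  → clear
Obstacle 2 [(0,14) (11,13) (11,21) (0,24)]:
  edge (0,14)–(11,13): clear
  edge (11,13)–(11,21): clear
  edge (11,21)–(0,24): clear
  edge (0,24)–(0,14): clear
  midpoint (5,23/2) outside
  → clear
Obstacle 3 [(14,0) (22,4) (22,10) (18,10) (15,7)]:
  edge (14,0)–(22,4): clear
  edge (22,4)–(22,10): clear
  edge (22,10)–(18,10): clear
  edge (18,10)–(15,7): clear
  edge (15,7)–(14,0): clear
  midpoint (5,23/2) outside
  → clear
Obstacle 4 [(0,9) (2,1) (11,0) (7,10)]:
  edge (0,9)–(2,1): clear
  edge (2,1)–(11,0): clear
  edge (11,0)–(7,10): clear
  edge (7,10)–(0,9): clear
  midpoint (5,23/2) outside
  → clear

FREE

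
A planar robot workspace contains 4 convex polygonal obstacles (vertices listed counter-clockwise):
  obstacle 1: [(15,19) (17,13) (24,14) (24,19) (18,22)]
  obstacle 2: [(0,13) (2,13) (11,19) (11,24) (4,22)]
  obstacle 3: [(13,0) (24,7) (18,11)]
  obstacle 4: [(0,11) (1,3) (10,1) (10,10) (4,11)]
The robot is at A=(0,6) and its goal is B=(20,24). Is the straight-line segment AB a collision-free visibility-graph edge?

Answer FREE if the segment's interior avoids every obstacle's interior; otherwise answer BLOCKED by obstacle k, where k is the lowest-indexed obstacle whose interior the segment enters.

Obstacle 1 [(15,19) (17,13) (24,14) (24,19) (18,22)]:
  edge (15,19)–(17,13): clear
  edge (17,13)–(24,14): clear
  edge (24,14)–(24,19): clear
  edge (24,19)–(18,22): clear
  edge (18,22)–(15,19): clear
  midpoint (10,15) outside
  → clear
Obstacle 2 [(0,13) (2,13) (11,19) (11,24) (4,22)]:
  edge (0,13)–(2,13): clear
  edge (2,13)–(11,19): clear
  edge (11,19)–(11,24): clear
  edge (11,24)–(4,22): clear
  edge (4,22)–(0,13): clear
  midpoint (10,15) outside
  → clear
Obstacle 3 [(13,0) (24,7) (18,11)]:
  edge (13,0)–(24,7): clear
  edge (24,7)–(18,11): clear
  edge (18,11)–(13,0): clear
  midpoint (10,15) outside
  → clear
Obstacle 4 [(0,11) (1,3) (10,1) (10,10) (4,11)]:
  edge (0,11)–(1,3): crosses AB
  edge (1,3)–(10,1): clear
  edge (10,1)–(10,10): clear
  edge (10,10)–(4,11): crosses AB
  edge (4,11)–(0,11): clear
  → BLOCKED

BLOCKED by obstacle 4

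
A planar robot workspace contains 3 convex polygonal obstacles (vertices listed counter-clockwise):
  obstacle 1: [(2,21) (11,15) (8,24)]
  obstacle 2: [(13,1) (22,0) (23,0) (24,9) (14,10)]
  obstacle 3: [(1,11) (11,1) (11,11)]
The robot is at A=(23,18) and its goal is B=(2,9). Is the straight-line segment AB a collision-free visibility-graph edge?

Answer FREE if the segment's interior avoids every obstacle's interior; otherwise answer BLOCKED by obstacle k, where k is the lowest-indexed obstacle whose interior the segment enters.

Obstacle 1 [(2,21) (11,15) (8,24)]:
  edge (2,21)–(11,15): clear
  edge (11,15)–(8,24): clear
  edge (8,24)–(2,21): clear
  midpoint (25/2,27/2) outside
  → clear
Obstacle 2 [(13,1) (22,0) (23,0) (24,9) (14,10)]:
  edge (13,1)–(22,0): clear
  edge (22,0)–(23,0): clear
  edge (23,0)–(24,9): clear
  edge (24,9)–(14,10): clear
  edge (14,10)–(13,1): clear
  midpoint (25/2,27/2) outside
  → clear
Obstacle 3 [(1,11) (11,1) (11,11)]:
  edge (1,11)–(11,1): crosses AB
  edge (11,1)–(11,11): clear
  edge (11,11)–(1,11): crosses AB
  → BLOCKED

BLOCKED by obstacle 3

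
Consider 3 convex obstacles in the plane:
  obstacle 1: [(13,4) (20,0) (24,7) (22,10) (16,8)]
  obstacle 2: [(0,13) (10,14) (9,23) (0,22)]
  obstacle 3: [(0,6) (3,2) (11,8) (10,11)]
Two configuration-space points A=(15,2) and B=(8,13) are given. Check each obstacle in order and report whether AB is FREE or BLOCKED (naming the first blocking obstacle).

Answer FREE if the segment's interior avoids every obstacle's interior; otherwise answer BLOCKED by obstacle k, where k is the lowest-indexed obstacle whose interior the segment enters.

Obstacle 1 [(13,4) (20,0) (24,7) (22,10) (16,8)]:
  edge (13,4)–(20,0): crosses AB
  edge (20,0)–(24,7): clear
  edge (24,7)–(22,10): clear
  edge (22,10)–(16,8): clear
  edge (16,8)–(13,4): crosses AB
  → BLOCKED
Obstacle 2 [(0,13) (10,14) (9,23) (0,22)]:
  edge (0,13)–(10,14): clear
  edge (10,14)–(9,23): clear
  edge (9,23)–(0,22): clear
  edge (0,22)–(0,13): clear
  midpoint (23/2,15/2) outside
  → clear
Obstacle 3 [(0,6) (3,2) (11,8) (10,11)]:
  edge (0,6)–(3,2): clear
  edge (3,2)–(11,8): clear
  edge (11,8)–(10,11): crosses AB
  edge (10,11)–(0,6): crosses AB
  → BLOCKED

BLOCKED by obstacle 1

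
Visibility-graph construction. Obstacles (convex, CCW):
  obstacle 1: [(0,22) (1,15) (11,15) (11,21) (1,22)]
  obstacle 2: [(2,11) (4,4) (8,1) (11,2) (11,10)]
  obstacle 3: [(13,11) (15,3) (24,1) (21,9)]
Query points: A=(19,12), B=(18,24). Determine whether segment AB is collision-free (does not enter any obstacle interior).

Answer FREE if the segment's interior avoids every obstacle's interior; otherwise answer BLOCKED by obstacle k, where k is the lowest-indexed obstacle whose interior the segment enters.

FREE

Obstacle 1 [(0,22) (1,15) (11,15) (11,21) (1,22)]:
  edge (0,22)–(1,15): clear
  edge (1,15)–(11,15): clear
  edge (11,15)–(11,21): clear
  edge (11,21)–(1,22): clear
  edge (1,22)–(0,22): clear
  midpoint (37/2,18) outside
  → clear
Obstacle 2 [(2,11) (4,4) (8,1) (11,2) (11,10)]:
  edge (2,11)–(4,4): clear
  edge (4,4)–(8,1): clear
  edge (8,1)–(11,2): clear
  edge (11,2)–(11,10): clear
  edge (11,10)–(2,11): clear
  midpoint (37/2,18) outside
  → clear
Obstacle 3 [(13,11) (15,3) (24,1) (21,9)]:
  edge (13,11)–(15,3): clear
  edge (15,3)–(24,1): clear
  edge (24,1)–(21,9): clear
  edge (21,9)–(13,11): clear
  midpoint (37/2,18) outside
  → clear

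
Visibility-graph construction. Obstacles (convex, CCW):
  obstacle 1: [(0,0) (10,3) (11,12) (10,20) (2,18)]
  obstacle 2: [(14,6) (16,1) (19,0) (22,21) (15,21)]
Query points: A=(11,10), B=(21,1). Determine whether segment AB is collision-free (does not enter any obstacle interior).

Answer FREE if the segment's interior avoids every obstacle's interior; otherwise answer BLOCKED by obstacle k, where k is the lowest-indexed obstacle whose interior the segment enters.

Obstacle 1 [(0,0) (10,3) (11,12) (10,20) (2,18)]:
  edge (0,0)–(10,3): clear
  edge (10,3)–(11,12): clear
  edge (11,12)–(10,20): clear
  edge (10,20)–(2,18): clear
  edge (2,18)–(0,0): clear
  midpoint (16,11/2) outside
  → clear
Obstacle 2 [(14,6) (16,1) (19,0) (22,21) (15,21)]:
  edge (14,6)–(16,1): clear
  edge (16,1)–(19,0): clear
  edge (19,0)–(22,21): crosses AB
  edge (22,21)–(15,21): clear
  edge (15,21)–(14,6): crosses AB
  → BLOCKED

BLOCKED by obstacle 2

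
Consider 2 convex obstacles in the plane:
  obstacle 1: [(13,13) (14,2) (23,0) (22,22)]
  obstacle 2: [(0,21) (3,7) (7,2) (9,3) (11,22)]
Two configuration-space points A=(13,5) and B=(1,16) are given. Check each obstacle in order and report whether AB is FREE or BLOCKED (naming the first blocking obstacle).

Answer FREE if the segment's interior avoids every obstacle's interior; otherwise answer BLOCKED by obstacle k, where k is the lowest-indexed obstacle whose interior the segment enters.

BLOCKED by obstacle 2

Obstacle 1 [(13,13) (14,2) (23,0) (22,22)]:
  edge (13,13)–(14,2): clear
  edge (14,2)–(23,0): clear
  edge (23,0)–(22,22): clear
  edge (22,22)–(13,13): clear
  midpoint (7,21/2) outside
  → clear
Obstacle 2 [(0,21) (3,7) (7,2) (9,3) (11,22)]:
  edge (0,21)–(3,7): crosses AB
  edge (3,7)–(7,2): clear
  edge (7,2)–(9,3): clear
  edge (9,3)–(11,22): crosses AB
  edge (11,22)–(0,21): clear
  → BLOCKED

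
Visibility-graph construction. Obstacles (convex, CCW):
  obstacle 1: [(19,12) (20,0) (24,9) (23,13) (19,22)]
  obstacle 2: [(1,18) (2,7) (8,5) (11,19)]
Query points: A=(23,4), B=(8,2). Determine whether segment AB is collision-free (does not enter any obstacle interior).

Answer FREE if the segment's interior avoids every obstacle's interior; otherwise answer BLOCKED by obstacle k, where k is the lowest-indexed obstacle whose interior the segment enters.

BLOCKED by obstacle 1

Obstacle 1 [(19,12) (20,0) (24,9) (23,13) (19,22)]:
  edge (19,12)–(20,0): crosses AB
  edge (20,0)–(24,9): crosses AB
  edge (24,9)–(23,13): clear
  edge (23,13)–(19,22): clear
  edge (19,22)–(19,12): clear
  → BLOCKED
Obstacle 2 [(1,18) (2,7) (8,5) (11,19)]:
  edge (1,18)–(2,7): clear
  edge (2,7)–(8,5): clear
  edge (8,5)–(11,19): clear
  edge (11,19)–(1,18): clear
  midpoint (31/2,3) outside
  → clear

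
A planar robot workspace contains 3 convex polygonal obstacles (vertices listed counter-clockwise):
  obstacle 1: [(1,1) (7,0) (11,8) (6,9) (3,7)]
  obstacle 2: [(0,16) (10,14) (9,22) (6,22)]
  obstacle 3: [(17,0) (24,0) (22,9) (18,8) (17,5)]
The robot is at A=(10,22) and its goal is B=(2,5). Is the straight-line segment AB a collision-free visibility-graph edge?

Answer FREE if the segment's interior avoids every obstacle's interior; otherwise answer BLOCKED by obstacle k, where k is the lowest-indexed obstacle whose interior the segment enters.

Obstacle 1 [(1,1) (7,0) (11,8) (6,9) (3,7)]:
  edge (1,1)–(7,0): clear
  edge (7,0)–(11,8): clear
  edge (11,8)–(6,9): clear
  edge (6,9)–(3,7): clear
  edge (3,7)–(1,1): clear
  midpoint (6,27/2) outside
  → clear
Obstacle 2 [(0,16) (10,14) (9,22) (6,22)]:
  edge (0,16)–(10,14): crosses AB
  edge (10,14)–(9,22): crosses AB
  edge (9,22)–(6,22): clear
  edge (6,22)–(0,16): clear
  → BLOCKED
Obstacle 3 [(17,0) (24,0) (22,9) (18,8) (17,5)]:
  edge (17,0)–(24,0): clear
  edge (24,0)–(22,9): clear
  edge (22,9)–(18,8): clear
  edge (18,8)–(17,5): clear
  edge (17,5)–(17,0): clear
  midpoint (6,27/2) outside
  → clear

BLOCKED by obstacle 2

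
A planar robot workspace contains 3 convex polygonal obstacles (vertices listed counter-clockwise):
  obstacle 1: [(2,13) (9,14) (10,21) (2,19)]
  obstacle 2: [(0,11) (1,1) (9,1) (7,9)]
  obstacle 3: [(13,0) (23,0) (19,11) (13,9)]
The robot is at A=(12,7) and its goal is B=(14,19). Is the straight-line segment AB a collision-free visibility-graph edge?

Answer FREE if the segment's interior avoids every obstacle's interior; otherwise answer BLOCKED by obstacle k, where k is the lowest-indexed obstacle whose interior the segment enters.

Obstacle 1 [(2,13) (9,14) (10,21) (2,19)]:
  edge (2,13)–(9,14): clear
  edge (9,14)–(10,21): clear
  edge (10,21)–(2,19): clear
  edge (2,19)–(2,13): clear
  midpoint (13,13) outside
  → clear
Obstacle 2 [(0,11) (1,1) (9,1) (7,9)]:
  edge (0,11)–(1,1): clear
  edge (1,1)–(9,1): clear
  edge (9,1)–(7,9): clear
  edge (7,9)–(0,11): clear
  midpoint (13,13) outside
  → clear
Obstacle 3 [(13,0) (23,0) (19,11) (13,9)]:
  edge (13,0)–(23,0): clear
  edge (23,0)–(19,11): clear
  edge (19,11)–(13,9): clear
  edge (13,9)–(13,0): clear
  midpoint (13,13) outside
  → clear

FREE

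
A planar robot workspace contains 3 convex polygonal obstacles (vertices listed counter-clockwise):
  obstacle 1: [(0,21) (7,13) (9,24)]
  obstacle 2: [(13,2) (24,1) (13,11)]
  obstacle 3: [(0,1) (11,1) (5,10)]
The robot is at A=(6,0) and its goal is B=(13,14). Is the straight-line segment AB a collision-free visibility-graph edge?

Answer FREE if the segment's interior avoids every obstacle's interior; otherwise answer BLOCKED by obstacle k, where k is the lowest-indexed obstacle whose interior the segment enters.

BLOCKED by obstacle 3

Obstacle 1 [(0,21) (7,13) (9,24)]:
  edge (0,21)–(7,13): clear
  edge (7,13)–(9,24): clear
  edge (9,24)–(0,21): clear
  midpoint (19/2,7) outside
  → clear
Obstacle 2 [(13,2) (24,1) (13,11)]:
  edge (13,2)–(24,1): clear
  edge (24,1)–(13,11): clear
  edge (13,11)–(13,2): clear
  midpoint (19/2,7) outside
  → clear
Obstacle 3 [(0,1) (11,1) (5,10)]:
  edge (0,1)–(11,1): crosses AB
  edge (11,1)–(5,10): crosses AB
  edge (5,10)–(0,1): clear
  → BLOCKED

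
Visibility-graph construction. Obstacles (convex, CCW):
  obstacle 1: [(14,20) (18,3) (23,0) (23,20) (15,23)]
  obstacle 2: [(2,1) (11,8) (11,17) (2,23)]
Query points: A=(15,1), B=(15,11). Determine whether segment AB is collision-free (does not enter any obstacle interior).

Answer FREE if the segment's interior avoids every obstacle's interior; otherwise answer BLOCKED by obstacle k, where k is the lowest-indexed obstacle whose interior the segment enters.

FREE

Obstacle 1 [(14,20) (18,3) (23,0) (23,20) (15,23)]:
  edge (14,20)–(18,3): clear
  edge (18,3)–(23,0): clear
  edge (23,0)–(23,20): clear
  edge (23,20)–(15,23): clear
  edge (15,23)–(14,20): clear
  midpoint (15,6) outside
  → clear
Obstacle 2 [(2,1) (11,8) (11,17) (2,23)]:
  edge (2,1)–(11,8): clear
  edge (11,8)–(11,17): clear
  edge (11,17)–(2,23): clear
  edge (2,23)–(2,1): clear
  midpoint (15,6) outside
  → clear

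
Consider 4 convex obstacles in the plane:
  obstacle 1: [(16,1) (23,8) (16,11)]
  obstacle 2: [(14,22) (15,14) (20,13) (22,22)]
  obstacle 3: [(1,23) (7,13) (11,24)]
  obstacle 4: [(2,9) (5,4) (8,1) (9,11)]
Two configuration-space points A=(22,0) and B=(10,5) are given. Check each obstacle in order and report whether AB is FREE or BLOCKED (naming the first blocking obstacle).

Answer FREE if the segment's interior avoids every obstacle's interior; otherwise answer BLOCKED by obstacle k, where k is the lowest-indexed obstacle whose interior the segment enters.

BLOCKED by obstacle 1

Obstacle 1 [(16,1) (23,8) (16,11)]:
  edge (16,1)–(23,8): crosses AB
  edge (23,8)–(16,11): clear
  edge (16,11)–(16,1): crosses AB
  → BLOCKED
Obstacle 2 [(14,22) (15,14) (20,13) (22,22)]:
  edge (14,22)–(15,14): clear
  edge (15,14)–(20,13): clear
  edge (20,13)–(22,22): clear
  edge (22,22)–(14,22): clear
  midpoint (16,5/2) outside
  → clear
Obstacle 3 [(1,23) (7,13) (11,24)]:
  edge (1,23)–(7,13): clear
  edge (7,13)–(11,24): clear
  edge (11,24)–(1,23): clear
  midpoint (16,5/2) outside
  → clear
Obstacle 4 [(2,9) (5,4) (8,1) (9,11)]:
  edge (2,9)–(5,4): clear
  edge (5,4)–(8,1): clear
  edge (8,1)–(9,11): clear
  edge (9,11)–(2,9): clear
  midpoint (16,5/2) outside
  → clear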